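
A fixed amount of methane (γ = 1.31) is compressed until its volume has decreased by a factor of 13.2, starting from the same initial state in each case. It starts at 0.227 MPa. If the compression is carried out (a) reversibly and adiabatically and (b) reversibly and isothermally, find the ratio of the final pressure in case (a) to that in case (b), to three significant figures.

P_adiabatic / P_isothermal ≈ 2.23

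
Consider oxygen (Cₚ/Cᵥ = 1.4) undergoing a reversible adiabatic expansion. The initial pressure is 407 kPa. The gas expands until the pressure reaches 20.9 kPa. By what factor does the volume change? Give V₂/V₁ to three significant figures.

From PV^γ = const, V₂/V₁ = (P₁/P₂)^(1/γ).
V₂/V₁ = (407/20.9)^(0.714) = 8.337.

V₂/V₁ ≈ 8.34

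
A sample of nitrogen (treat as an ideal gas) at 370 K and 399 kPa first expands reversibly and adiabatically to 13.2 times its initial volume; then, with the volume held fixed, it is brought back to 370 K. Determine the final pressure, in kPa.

For a diatomic ideal gas γ = 7/5.
Adiabatic step (PV^γ = const): P₂ = 399×(1/13.2)^(7/5) = 10.77 kPa; T₂ = 370×(1/13.2)^(2/5) = 131.8 K.
Isochoric: P₃ = P₂(T₃/T₂) = 10.77 × (370/131.8) = 30.23 kPa.

P₃ ≈ 30.2 kPa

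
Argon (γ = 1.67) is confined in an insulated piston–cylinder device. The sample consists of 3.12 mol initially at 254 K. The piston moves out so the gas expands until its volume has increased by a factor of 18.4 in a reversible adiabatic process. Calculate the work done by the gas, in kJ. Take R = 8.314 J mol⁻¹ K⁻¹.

W ≈ 8.44 kJ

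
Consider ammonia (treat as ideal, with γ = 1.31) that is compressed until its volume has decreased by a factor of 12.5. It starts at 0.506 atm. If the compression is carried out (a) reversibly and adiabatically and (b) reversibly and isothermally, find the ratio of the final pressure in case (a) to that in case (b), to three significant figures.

P_adiabatic / P_isothermal ≈ 2.19

Isothermal: P_b = P₁(V₁/V₂) = 0.506×12.5.
Adiabatic: P_a = P₁(V₁/V₂)^γ = 0.506×12.5^(1.31).
P_a/P_b = (V₁/V₂)^(γ−1) = 12.5^(0.31) = 2.188.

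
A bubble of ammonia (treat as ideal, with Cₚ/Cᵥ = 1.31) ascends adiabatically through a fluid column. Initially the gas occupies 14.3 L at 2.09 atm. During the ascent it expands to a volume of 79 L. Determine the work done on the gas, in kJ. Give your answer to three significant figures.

P₂ = P₁(V₁/V₂)^γ = 2.09×(14.3/79)^(1.31) = 0.2227 atm.
For a reversible adiabat, W_by_gas = (P₁V₁ − P₂V₂)/(γ−1).
W_by = (211800×0.0143 − 22570×0.079) / (0.31) = 4018 J.
W_on_gas = −W_by = -4018 J.

W ≈ -4.02 kJ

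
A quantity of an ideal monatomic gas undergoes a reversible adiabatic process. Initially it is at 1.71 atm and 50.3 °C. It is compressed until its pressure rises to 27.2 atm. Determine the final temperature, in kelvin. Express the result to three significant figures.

T₂ ≈ 978 K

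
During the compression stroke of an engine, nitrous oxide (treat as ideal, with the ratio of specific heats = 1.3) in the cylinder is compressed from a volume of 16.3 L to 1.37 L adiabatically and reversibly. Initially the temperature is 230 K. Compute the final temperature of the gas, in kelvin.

T₂ ≈ 483 K

For a reversible adiabat TV^(γ−1) is constant, so T₂ = T₁ (V₁/V₂)^(γ−1).
T₂ = 230 × (16.3/1.37)^(0.3) = 483.5 K.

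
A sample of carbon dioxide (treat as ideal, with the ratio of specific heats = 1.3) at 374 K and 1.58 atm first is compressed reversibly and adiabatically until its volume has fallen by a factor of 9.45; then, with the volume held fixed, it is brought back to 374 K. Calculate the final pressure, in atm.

Adiabatic step (PV^γ = const): P₂ = 1.58×9.45^(1.3) = 29.29 atm; T₂ = 374×9.45^(0.3) = 733.7 K.
Isochoric: P₃ = P₂(T₃/T₂) = 29.29 × (374/733.7) = 14.93 atm.

P₃ ≈ 14.9 atm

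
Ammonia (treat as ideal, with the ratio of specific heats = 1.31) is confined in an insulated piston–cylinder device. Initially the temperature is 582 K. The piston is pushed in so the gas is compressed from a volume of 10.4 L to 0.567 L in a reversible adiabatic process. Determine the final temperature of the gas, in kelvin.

T₂ ≈ 1430 K

For a reversible adiabat TV^(γ−1) is constant, so T₂ = T₁ (V₁/V₂)^(γ−1).
T₂ = 582 × (10.4/0.567)^(0.31) = 1434 K.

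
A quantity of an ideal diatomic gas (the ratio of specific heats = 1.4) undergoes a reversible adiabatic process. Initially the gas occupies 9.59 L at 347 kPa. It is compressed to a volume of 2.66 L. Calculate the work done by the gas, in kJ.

P₂ = P₁(V₁/V₂)^γ = 347×(9.59/2.66)^(1.4) = 2089 kPa.
For a reversible adiabat, W_by_gas = (P₁V₁ − P₂V₂)/(γ−1).
W_by = (347000×0.00959 − 2.089×10^6×0.00266) / (0.4) = -5576 J.

W ≈ -5.58 kJ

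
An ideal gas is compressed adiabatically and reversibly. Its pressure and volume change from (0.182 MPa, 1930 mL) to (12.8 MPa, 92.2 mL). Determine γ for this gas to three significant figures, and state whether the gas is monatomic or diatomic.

γ ≈ 1.40; diatomic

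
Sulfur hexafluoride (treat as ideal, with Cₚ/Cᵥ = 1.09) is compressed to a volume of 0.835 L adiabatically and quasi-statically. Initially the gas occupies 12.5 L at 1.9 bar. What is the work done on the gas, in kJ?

W ≈ 7.28 kJ

P₂ = P₁(V₁/V₂)^γ = 1.9×(12.5/0.835)^(1.09) = 36.29 bar.
For a reversible adiabat, W_by_gas = (P₁V₁ − P₂V₂)/(γ−1).
W_by = (190000×0.0125 − 3.629×10^6×0.000835) / (0.09) = -7277 J.
W_on_gas = −W_by = 7277 J.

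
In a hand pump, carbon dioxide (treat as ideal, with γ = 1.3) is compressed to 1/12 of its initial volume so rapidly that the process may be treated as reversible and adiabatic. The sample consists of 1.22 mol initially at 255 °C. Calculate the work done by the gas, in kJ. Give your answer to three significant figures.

Adiabatic: T₁V₁^(γ−1) = T₂V₂^(γ−1) ⇒ T₂ = T₁ (V₁/V₂)^(γ−1).
T₁ = 255 °C = 528.1 K.
T₂ = 528.1 × 12^(0.3) = 1113 K.
Q = 0, so ΔU = W_on_gas = nCᵥΔT with Cᵥ = R/(γ−1) = 27.71 J/(mol·K).
ΔU = 1.22 × 27.71 × (1113 − 528.1) = 19780 J.
Work done by the gas = −ΔU = -19780 J.

W ≈ -19.8 kJ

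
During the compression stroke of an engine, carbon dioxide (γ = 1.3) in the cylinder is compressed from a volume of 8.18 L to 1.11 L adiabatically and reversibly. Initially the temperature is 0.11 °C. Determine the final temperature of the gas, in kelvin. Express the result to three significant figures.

T₂ ≈ 498 K

For a reversible adiabat TV^(γ−1) is constant, so T₂ = T₁ (V₁/V₂)^(γ−1).
T₁ = 0.11 °C = 273.3 K.
T₂ = 273.3 × (8.18/1.11)^(0.3) = 497.5 K.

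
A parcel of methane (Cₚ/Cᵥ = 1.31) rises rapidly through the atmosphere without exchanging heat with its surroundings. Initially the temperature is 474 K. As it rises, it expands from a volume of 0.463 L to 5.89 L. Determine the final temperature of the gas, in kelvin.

For a reversible adiabat TV^(γ−1) is constant, so T₂ = T₁ (V₁/V₂)^(γ−1).
T₂ = 474 × (0.463/5.89)^(0.31) = 215.5 K.

T₂ ≈ 215 K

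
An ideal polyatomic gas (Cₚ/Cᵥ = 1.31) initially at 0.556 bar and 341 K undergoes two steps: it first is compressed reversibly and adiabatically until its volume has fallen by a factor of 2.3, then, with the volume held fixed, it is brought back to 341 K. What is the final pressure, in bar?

P₃ ≈ 1.28 bar

Adiabatic step (PV^γ = const): P₂ = 0.556×2.3^(1.31) = 1.656 bar; T₂ = 341×2.3^(0.31) = 441.5 K.
Isochoric: P₃ = P₂(T₃/T₂) = 1.656 × (341/441.5) = 1.279 bar.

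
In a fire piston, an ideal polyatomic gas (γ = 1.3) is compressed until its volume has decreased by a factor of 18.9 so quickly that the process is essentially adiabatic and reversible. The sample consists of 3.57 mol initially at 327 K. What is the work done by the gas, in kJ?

Adiabatic: T₁V₁^(γ−1) = T₂V₂^(γ−1) ⇒ T₂ = T₁ (V₁/V₂)^(γ−1).
T₂ = 327 × 18.9^(0.3) = 789.7 K.
Q = 0, so ΔU = W_on_gas = nCᵥΔT with Cᵥ = R/(γ−1) = 27.71 J/(mol·K).
ΔU = 3.57 × 27.71 × (789.7 − 327) = 45780 J.
Work done by the gas = −ΔU = -45780 J.

W ≈ -45.8 kJ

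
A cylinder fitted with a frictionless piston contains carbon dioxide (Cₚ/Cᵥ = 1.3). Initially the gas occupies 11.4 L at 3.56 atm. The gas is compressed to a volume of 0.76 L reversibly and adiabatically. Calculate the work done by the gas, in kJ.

P₂ = P₁(V₁/V₂)^γ = 3.56×(11.4/0.76)^(1.3) = 120.3 atm.
For a reversible adiabat, W_by_gas = (P₁V₁ − P₂V₂)/(γ−1).
W_by = (360700×0.0114 − 1.219×10^7×0.00076) / (0.3) = -17180 J.

W ≈ -17.2 kJ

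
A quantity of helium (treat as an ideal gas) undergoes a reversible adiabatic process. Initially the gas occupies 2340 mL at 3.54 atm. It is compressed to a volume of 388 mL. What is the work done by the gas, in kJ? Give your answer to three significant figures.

W ≈ -2.91 kJ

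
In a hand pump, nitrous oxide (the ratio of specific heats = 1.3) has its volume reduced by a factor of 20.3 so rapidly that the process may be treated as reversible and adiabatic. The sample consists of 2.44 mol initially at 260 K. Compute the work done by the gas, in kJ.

W ≈ -25.8 kJ

For a reversible adiabat TV^(γ−1) is constant, so T₂ = T₁ (V₁/V₂)^(γ−1).
T₂ = 260 × 20.3^(0.3) = 641.5 K.
Q = 0, so ΔU = W_on_gas = nCᵥΔT with Cᵥ = R/(γ−1) = 27.71 J/(mol·K).
ΔU = 2.44 × 27.71 × (641.5 − 260) = 25800 J.
Work done by the gas = −ΔU = -25800 J.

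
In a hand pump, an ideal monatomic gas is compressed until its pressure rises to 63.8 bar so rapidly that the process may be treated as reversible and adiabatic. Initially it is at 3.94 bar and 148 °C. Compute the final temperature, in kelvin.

Along an adiabat T P^((1−γ)/γ) is constant, so T₂ = T₁ (P₂/P₁)^((γ−1)/γ).
For a monatomic ideal gas γ = 5/3, so (γ−1)/γ = 2/5.
T₁ = 148 °C = 421.1 K.
T₂ = 421.1 × (63.8/3.94)^(2/5) = 1283 K.

T₂ ≈ 1280 K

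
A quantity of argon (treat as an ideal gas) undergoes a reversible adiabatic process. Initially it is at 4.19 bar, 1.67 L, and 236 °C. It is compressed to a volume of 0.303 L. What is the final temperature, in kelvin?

Adiabatic: T₁V₁^(γ−1) = T₂V₂^(γ−1) ⇒ T₂ = T₁ (V₁/V₂)^(γ−1).
γ = 5/3 for a monatomic ideal gas.
T₁ = 236 °C = 509.1 K.
T₂ = 509.1 × (1.67/0.303)^(2/3) = 1589 K.

T₂ ≈ 1590 K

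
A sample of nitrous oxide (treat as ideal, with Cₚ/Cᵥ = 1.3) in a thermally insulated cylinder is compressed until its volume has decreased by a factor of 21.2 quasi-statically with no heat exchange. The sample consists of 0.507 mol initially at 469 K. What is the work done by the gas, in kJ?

W ≈ -9.88 kJ

Adiabatic: T₁V₁^(γ−1) = T₂V₂^(γ−1) ⇒ T₂ = T₁ (V₁/V₂)^(γ−1).
T₂ = 469 × 21.2^(0.3) = 1172 K.
Q = 0, so ΔU = W_on_gas = nCᵥΔT with Cᵥ = R/(γ−1) = 27.71 J/(mol·K).
ΔU = 0.507 × 27.71 × (1172 − 469) = 9883 J.
Work done by the gas = −ΔU = -9883 J.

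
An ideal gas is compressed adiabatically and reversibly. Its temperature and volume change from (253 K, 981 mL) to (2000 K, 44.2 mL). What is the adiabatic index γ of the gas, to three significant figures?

γ ≈ 1.67

TV^(γ−1) = const ⇒ γ − 1 = ln(T₂/T₁) / ln(V₁/V₂).
γ = 1 + ln(2000/253) / ln(981/44.2) = 1.667.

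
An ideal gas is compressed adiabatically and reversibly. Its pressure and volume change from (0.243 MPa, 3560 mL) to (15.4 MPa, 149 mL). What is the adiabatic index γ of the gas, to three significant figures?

γ ≈ 1.31

PV^γ = const ⇒ γ = ln(P₂/P₁) / ln(V₁/V₂).
γ = ln(15.4/0.243) / ln(3560/149) = 1.307.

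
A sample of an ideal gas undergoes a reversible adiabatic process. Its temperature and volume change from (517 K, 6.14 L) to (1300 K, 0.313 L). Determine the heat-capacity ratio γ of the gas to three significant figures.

γ ≈ 1.31

TV^(γ−1) = const ⇒ γ − 1 = ln(T₂/T₁) / ln(V₁/V₂).
γ = 1 + ln(1300/517) / ln(6.14/0.313) = 1.31.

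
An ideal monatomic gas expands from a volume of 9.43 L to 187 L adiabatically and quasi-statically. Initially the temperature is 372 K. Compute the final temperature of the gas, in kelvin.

Adiabatic: T₁V₁^(γ−1) = T₂V₂^(γ−1) ⇒ T₂ = T₁ (V₁/V₂)^(γ−1).
For a monatomic ideal gas γ = 5/3, so γ−1 = 2/3.
T₂ = 372 × (9.43/187)^(2/3) = 50.78 K.

T₂ ≈ 50.8 K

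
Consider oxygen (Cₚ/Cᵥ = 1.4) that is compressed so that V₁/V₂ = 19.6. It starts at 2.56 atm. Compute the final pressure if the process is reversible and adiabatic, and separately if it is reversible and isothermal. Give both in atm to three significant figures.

adiabatic: 165 atm; isothermal: 50.2 atm

Isothermal: P₂ = P₁(V₁/V₂) = 2.56×19.6 = 50.18 atm.
Adiabatic: P₂ = P₁(V₁/V₂)^γ = 2.56×19.6^(1.4) = 165 atm.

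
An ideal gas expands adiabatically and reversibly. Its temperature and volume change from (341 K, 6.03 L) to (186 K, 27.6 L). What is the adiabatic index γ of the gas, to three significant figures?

TV^(γ−1) = const ⇒ γ − 1 = ln(T₂/T₁) / ln(V₁/V₂).
γ = 1 + ln(186/341) / ln(6.03/27.6) = 1.398.

γ ≈ 1.40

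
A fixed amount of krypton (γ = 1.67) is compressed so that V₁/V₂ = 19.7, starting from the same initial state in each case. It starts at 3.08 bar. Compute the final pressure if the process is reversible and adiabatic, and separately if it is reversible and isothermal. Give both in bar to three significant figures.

adiabatic: 447 bar; isothermal: 60.7 bar

Isothermal: P₂ = P₁(V₁/V₂) = 3.08×19.7 = 60.68 bar.
Adiabatic: P₂ = P₁(V₁/V₂)^γ = 3.08×19.7^(1.67) = 447 bar.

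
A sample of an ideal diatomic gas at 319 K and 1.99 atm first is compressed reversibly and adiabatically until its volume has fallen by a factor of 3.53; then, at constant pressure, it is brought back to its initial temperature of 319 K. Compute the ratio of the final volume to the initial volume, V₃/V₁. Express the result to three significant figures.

V₃/V₁ ≈ 0.171

For a diatomic ideal gas γ = 7/5.
Adiabatic step: V₂/V₁ = 0.2833; T₂ = T₁·3.53^(2/5) = 528.3 K.
Isobaric step: V₃/V₂ = T₃/T₂ = 319/528.3.
V₃/V₁ = (V₂/V₁)(V₃/V₂) = 0.2833 × (319/528.3) = 0.171.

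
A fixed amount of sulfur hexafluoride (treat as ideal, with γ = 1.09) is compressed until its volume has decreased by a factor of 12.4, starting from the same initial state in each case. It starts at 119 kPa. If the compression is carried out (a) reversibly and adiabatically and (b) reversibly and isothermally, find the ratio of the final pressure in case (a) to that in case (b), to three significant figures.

Isothermal: P_b = P₁(V₁/V₂) = 119×12.4.
Adiabatic: P_a = P₁(V₁/V₂)^γ = 119×12.4^(1.09).
P_a/P_b = (V₁/V₂)^(γ−1) = 12.4^(0.09) = 1.254.

P_adiabatic / P_isothermal ≈ 1.25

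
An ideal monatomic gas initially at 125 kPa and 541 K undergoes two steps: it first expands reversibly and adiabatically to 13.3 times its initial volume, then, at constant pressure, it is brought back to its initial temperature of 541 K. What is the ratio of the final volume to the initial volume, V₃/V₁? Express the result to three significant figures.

V₃/V₁ ≈ 74.7

For a monatomic ideal gas γ = 5/3.
Adiabatic step: V₂/V₁ = 13.3; T₂ = T₁·(1/13.3)^(2/3) = 96.37 K.
Isobaric step: V₃/V₂ = T₃/T₂ = 541/96.37.
V₃/V₁ = (V₂/V₁)(V₃/V₂) = 13.3 × (541/96.37) = 74.66.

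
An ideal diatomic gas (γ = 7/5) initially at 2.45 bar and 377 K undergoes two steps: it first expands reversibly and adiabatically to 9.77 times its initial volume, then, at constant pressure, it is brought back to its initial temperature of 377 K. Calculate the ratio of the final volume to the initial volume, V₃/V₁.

V₃/V₁ ≈ 24.3

Adiabatic step: V₂/V₁ = 9.77; T₂ = T₁·(1/9.77)^(2/5) = 151.5 K.
Isobaric step: V₃/V₂ = T₃/T₂ = 377/151.5.
V₃/V₁ = (V₂/V₁)(V₃/V₂) = 9.77 × (377/151.5) = 24.31.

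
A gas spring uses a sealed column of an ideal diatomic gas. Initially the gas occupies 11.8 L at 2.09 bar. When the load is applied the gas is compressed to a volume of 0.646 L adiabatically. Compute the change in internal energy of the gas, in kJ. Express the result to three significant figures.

ΔU ≈ 13.5 kJ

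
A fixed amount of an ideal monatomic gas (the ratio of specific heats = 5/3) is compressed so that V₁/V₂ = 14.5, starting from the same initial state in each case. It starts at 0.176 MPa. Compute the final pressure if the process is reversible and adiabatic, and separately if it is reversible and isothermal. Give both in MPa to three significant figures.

adiabatic: 15.2 MPa; isothermal: 2.55 MPa

Isothermal: P₂ = P₁(V₁/V₂) = 0.176×14.5 = 2.552 MPa.
Adiabatic: P₂ = P₁(V₁/V₂)^γ = 0.176×14.5^(5/3) = 15.17 MPa.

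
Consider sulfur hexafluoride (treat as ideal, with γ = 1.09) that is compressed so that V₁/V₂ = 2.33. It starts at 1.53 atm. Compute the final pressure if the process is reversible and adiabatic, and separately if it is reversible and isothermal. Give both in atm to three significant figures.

Isothermal: P₂ = P₁(V₁/V₂) = 1.53×2.33 = 3.565 atm.
Adiabatic: P₂ = P₁(V₁/V₂)^γ = 1.53×2.33^(1.09) = 3.847 atm.

adiabatic: 3.85 atm; isothermal: 3.56 atm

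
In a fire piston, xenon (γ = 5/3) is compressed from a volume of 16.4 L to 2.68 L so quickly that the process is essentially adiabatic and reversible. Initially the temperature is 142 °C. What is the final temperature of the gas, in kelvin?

T₂ ≈ 1390 K

For a reversible adiabat TV^(γ−1) is constant, so T₂ = T₁ (V₁/V₂)^(γ−1).
T₁ = 142 °C = 415.1 K.
T₂ = 415.1 × (16.4/2.68)^(2/3) = 1389 K.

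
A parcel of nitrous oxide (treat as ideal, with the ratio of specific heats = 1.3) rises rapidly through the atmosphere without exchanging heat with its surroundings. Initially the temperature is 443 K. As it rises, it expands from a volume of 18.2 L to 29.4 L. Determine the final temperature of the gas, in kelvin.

For a reversible adiabat TV^(γ−1) is constant, so T₂ = T₁ (V₁/V₂)^(γ−1).
T₂ = 443 × (18.2/29.4)^(0.3) = 383.6 K.

T₂ ≈ 384 K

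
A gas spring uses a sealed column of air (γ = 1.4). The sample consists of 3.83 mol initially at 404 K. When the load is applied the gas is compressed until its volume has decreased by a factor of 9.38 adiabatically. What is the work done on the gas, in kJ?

Adiabatic: T₁V₁^(γ−1) = T₂V₂^(γ−1) ⇒ T₂ = T₁ (V₁/V₂)^(γ−1).
T₂ = 404 × 9.38^(0.4) = 989.2 K.
Q = 0, so ΔU = W_on_gas = nCᵥΔT with Cᵥ = R/(γ−1) = 20.79 J/(mol·K).
ΔU = 3.83 × 20.79 × (989.2 − 404) = 46580 J.

W ≈ 46.6 kJ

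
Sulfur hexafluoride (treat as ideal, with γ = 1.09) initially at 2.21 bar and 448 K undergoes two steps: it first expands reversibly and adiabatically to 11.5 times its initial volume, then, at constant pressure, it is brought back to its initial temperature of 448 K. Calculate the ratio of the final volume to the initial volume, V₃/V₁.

Adiabatic step: V₂/V₁ = 11.5; T₂ = T₁·(1/11.5)^(0.09) = 359.6 K.
Isobaric step: V₃/V₂ = T₃/T₂ = 448/359.6.
V₃/V₁ = (V₂/V₁)(V₃/V₂) = 11.5 × (448/359.6) = 14.33.

V₃/V₁ ≈ 14.3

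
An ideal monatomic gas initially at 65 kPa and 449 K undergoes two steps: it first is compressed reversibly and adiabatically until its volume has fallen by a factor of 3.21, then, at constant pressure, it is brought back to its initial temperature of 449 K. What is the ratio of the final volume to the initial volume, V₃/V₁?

V₃/V₁ ≈ 0.143

For a monatomic ideal gas γ = 5/3.
Adiabatic step: V₂/V₁ = 0.3115; T₂ = T₁·3.21^(2/3) = 977 K.
Isobaric step: V₃/V₂ = T₃/T₂ = 449/977.
V₃/V₁ = (V₂/V₁)(V₃/V₂) = 0.3115 × (449/977) = 0.1432.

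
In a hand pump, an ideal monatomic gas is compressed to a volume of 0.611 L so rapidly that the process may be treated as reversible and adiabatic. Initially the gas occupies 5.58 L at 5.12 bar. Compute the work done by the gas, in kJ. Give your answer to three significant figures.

γ = 5/3 for a monatomic ideal gas.
P₂ = P₁(V₁/V₂)^γ = 5.12×(5.58/0.611)^(5/3) = 204.3 bar.
For a reversible adiabat, W_by_gas = (P₁V₁ − P₂V₂)/(γ−1).
W_by = (512000×0.00558 − 2.043×10^7×0.000611) / (2/3) = -14440 J.

W ≈ -14.4 kJ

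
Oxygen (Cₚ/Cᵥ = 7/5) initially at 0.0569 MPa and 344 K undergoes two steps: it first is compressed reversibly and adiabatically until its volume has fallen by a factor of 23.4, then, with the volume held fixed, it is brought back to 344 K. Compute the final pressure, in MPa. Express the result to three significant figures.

P₃ ≈ 1.33 MPa

Adiabatic step (PV^γ = const): P₂ = 0.0569×23.4^(7/5) = 4.699 MPa; T₂ = 344×23.4^(2/5) = 1214 K.
Isochoric: P₃ = P₂(T₃/T₂) = 4.699 × (344/1214) = 1.331 MPa.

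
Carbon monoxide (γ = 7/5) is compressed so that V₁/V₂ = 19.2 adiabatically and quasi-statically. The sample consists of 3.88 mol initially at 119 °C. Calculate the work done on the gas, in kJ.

For a reversible adiabat TV^(γ−1) is constant, so T₂ = T₁ (V₁/V₂)^(γ−1).
T₁ = 119 °C = 392.1 K.
T₂ = 392.1 × 19.2^(2/5) = 1279 K.
Q = 0, so ΔU = W_on_gas = nCᵥΔT with Cᵥ = R/(γ−1) = 20.79 J/(mol·K).
ΔU = 3.88 × 20.79 × (1279 − 392.1) = 71500 J.

W ≈ 71.5 kJ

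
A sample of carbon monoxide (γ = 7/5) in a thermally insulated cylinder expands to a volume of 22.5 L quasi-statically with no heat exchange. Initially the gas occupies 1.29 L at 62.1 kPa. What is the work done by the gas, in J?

W ≈ 136 J

P₂ = P₁(V₁/V₂)^γ = 62.1×(1.29/22.5)^(7/5) = 1.135 kPa.
For a reversible adiabat, W_by_gas = (P₁V₁ − P₂V₂)/(γ−1).
W_by = (62100×0.00129 − 1135×0.0225) / (2/5) = 136.4 J.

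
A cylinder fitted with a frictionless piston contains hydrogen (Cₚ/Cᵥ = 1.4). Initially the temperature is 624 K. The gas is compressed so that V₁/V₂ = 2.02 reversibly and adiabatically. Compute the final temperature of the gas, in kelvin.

For a reversible adiabat TV^(γ−1) is constant, so T₂ = T₁ (V₁/V₂)^(γ−1).
T₂ = 624 × 2.02^(0.4) = 826.7 K.

T₂ ≈ 827 K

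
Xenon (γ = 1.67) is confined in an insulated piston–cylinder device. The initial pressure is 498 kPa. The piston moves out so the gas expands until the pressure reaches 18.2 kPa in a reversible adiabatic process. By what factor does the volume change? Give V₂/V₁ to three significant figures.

From PV^γ = const, V₂/V₁ = (P₁/P₂)^(1/γ).
V₂/V₁ = (498/18.2)^(0.599) = 7.254.

V₂/V₁ ≈ 7.25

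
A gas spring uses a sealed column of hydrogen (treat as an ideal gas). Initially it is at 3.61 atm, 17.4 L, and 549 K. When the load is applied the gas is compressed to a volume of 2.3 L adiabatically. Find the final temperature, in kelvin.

T₂ ≈ 1230 K

For a reversible adiabat TV^(γ−1) is constant, so T₂ = T₁ (V₁/V₂)^(γ−1).
γ = 7/5 for a diatomic ideal gas.
T₂ = 549 × (17.4/2.3)^(2/5) = 1233 K.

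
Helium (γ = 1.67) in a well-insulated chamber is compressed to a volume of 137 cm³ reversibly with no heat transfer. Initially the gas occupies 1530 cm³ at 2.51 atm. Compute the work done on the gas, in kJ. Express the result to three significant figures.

P₂ = P₁(V₁/V₂)^γ = 2.51×(1530/137)^(1.67) = 141.2 atm.
For a reversible adiabat, W_by_gas = (P₁V₁ − P₂V₂)/(γ−1).
W_by = (254300×0.00153 − 1.431×10^7×0.000137) / (0.67) = -2344 J.
W_on_gas = −W_by = 2344 J.

W ≈ 2.34 kJ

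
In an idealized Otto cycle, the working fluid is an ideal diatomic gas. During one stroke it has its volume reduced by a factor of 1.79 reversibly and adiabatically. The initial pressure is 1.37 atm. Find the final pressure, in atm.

P₂ ≈ 3.10 atm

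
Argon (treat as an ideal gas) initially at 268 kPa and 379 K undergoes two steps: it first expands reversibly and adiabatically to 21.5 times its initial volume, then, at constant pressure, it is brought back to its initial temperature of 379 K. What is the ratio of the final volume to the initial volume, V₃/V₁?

For a monatomic ideal gas γ = 5/3.
Adiabatic step: V₂/V₁ = 21.5; T₂ = T₁·(1/21.5)^(2/3) = 49.02 K.
Isobaric step: V₃/V₂ = T₃/T₂ = 379/49.02.
V₃/V₁ = (V₂/V₁)(V₃/V₂) = 21.5 × (379/49.02) = 166.2.

V₃/V₁ ≈ 166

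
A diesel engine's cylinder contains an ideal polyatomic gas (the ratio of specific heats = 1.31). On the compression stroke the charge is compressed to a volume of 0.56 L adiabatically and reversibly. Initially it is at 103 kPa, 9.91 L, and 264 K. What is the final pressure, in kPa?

P₂ ≈ 4440 kPa

Since PV^γ is constant along a reversible adiabat, P₂ = P₁ (V₁/V₂)^γ.
P₂ = 103 × (9.91/0.56)^(1.31) = 4442 kPa.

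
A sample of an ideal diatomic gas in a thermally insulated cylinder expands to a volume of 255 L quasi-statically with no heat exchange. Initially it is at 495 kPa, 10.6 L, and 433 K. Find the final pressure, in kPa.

Adiabatic: P₁V₁^γ = P₂V₂^γ ⇒ P₂ = P₁ (V₁/V₂)^γ.
γ = 7/5 for a diatomic ideal gas.
P₂ = 495 × (10.6/255)^(7/5) = 5.766 kPa.

P₂ ≈ 5.77 kPa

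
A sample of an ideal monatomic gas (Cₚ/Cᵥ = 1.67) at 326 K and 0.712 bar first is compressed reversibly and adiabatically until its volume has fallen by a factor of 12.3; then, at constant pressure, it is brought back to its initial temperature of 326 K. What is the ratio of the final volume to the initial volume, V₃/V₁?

Adiabatic step: V₂/V₁ = 0.0813; T₂ = T₁·12.3^(0.67) = 1752 K.
Isobaric step: V₃/V₂ = T₃/T₂ = 326/1752.
V₃/V₁ = (V₂/V₁)(V₃/V₂) = 0.0813 × (326/1752) = 0.01513.

V₃/V₁ ≈ 0.0151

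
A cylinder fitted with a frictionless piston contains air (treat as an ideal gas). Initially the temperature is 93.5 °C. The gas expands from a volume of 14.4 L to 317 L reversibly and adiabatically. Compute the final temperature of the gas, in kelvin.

T₂ ≈ 106 K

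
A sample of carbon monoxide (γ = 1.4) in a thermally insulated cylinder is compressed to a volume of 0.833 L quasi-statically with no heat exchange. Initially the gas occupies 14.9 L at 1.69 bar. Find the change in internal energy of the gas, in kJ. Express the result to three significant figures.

ΔU ≈ 13.7 kJ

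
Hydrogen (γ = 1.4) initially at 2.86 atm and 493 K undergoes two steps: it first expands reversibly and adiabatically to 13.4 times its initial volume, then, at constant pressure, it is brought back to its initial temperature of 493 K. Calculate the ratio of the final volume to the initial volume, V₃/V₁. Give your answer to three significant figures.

V₃/V₁ ≈ 37.8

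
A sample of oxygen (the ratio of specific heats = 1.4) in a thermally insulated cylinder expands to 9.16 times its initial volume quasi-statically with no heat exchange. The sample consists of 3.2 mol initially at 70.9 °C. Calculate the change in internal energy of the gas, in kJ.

For a reversible adiabat TV^(γ−1) is constant, so T₂ = T₁ (V₁/V₂)^(γ−1).
T₁ = 70.9 °C = 344 K.
T₂ = 344 × (1/9.16)^(0.4) = 141.9 K.
Q = 0, so ΔU = W_on_gas = nCᵥΔT with Cᵥ = R/(γ−1) = 20.79 J/(mol·K).
ΔU = 3.2 × 20.79 × (141.9 − 344) = -13450 J.

ΔU ≈ -13.4 kJ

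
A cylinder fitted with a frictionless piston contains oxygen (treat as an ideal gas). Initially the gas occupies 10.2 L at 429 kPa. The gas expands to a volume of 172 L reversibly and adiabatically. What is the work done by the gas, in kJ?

γ = 7/5 for a diatomic ideal gas.
P₂ = P₁(V₁/V₂)^γ = 429×(10.2/172)^(7/5) = 8.218 kPa.
For a reversible adiabat, W_by_gas = (P₁V₁ − P₂V₂)/(γ−1).
W_by = (429000×0.0102 − 8218×0.172) / (2/5) = 7406 J.

W ≈ 7.41 kJ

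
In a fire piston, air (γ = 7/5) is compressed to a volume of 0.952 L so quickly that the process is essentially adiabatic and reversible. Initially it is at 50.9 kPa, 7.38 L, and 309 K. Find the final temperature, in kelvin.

T₂ ≈ 701 K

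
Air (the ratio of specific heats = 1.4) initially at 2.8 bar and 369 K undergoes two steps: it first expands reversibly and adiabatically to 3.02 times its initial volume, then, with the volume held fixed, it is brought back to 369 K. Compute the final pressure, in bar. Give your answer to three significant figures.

P₃ ≈ 0.927 bar

Adiabatic step (PV^γ = const): P₂ = 2.8×(1/3.02)^(1.4) = 0.5959 bar; T₂ = 369×(1/3.02)^(0.4) = 237.2 K.
Isochoric: P₃ = P₂(T₃/T₂) = 0.5959 × (369/237.2) = 0.9272 bar.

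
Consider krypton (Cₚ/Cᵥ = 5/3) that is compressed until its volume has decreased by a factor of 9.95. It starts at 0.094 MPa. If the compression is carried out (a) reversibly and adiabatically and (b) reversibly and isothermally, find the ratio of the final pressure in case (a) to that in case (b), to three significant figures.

P_adiabatic / P_isothermal ≈ 4.63

Isothermal: P_b = P₁(V₁/V₂) = 0.094×9.95.
Adiabatic: P_a = P₁(V₁/V₂)^γ = 0.094×9.95^(5/3).
P_a/P_b = (V₁/V₂)^(γ−1) = 9.95^(2/3) = 4.626.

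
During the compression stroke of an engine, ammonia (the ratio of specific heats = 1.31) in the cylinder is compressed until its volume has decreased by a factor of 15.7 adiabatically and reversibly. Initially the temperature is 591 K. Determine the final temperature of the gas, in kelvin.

T₂ ≈ 1390 K

For a reversible adiabat TV^(γ−1) is constant, so T₂ = T₁ (V₁/V₂)^(γ−1).
T₂ = 591 × 15.7^(0.31) = 1388 K.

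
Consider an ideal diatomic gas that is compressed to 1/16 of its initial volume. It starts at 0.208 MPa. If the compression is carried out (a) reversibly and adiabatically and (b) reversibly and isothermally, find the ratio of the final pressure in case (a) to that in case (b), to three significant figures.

P_adiabatic / P_isothermal ≈ 3.03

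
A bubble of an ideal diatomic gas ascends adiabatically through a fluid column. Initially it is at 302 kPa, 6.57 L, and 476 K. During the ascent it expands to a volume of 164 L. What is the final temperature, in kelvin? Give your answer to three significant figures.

Adiabatic: T₁V₁^(γ−1) = T₂V₂^(γ−1) ⇒ T₂ = T₁ (V₁/V₂)^(γ−1).
γ = 7/5 for a diatomic ideal gas.
T₂ = 476 × (6.57/164)^(2/5) = 131.4 K.

T₂ ≈ 131 K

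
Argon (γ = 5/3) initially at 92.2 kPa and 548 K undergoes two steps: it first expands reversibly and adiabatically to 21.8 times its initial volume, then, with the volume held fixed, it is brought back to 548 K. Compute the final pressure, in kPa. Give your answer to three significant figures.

P₃ ≈ 4.23 kPa

Adiabatic step (PV^γ = const): P₂ = 92.2×(1/21.8)^(5/3) = 0.542 kPa; T₂ = 548×(1/21.8)^(2/3) = 70.22 K.
Isochoric: P₃ = P₂(T₃/T₂) = 0.542 × (548/70.22) = 4.229 kPa.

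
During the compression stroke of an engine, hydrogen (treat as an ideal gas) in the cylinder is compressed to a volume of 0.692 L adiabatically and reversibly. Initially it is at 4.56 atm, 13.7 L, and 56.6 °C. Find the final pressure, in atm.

P₂ ≈ 298 atm

Since PV^γ is constant along a reversible adiabat, P₂ = P₁ (V₁/V₂)^γ.
γ = 7/5 for a diatomic ideal gas.
P₂ = 4.56 × (13.7/0.692)^(7/5) = 298 atm.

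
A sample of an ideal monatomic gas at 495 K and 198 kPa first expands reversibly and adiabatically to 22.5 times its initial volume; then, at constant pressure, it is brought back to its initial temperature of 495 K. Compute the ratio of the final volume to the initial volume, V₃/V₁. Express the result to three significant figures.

V₃/V₁ ≈ 179

For a monatomic ideal gas γ = 5/3.
Adiabatic step: V₂/V₁ = 22.5; T₂ = T₁·(1/22.5)^(2/3) = 62.11 K.
Isobaric step: V₃/V₂ = T₃/T₂ = 495/62.11.
V₃/V₁ = (V₂/V₁)(V₃/V₂) = 22.5 × (495/62.11) = 179.3.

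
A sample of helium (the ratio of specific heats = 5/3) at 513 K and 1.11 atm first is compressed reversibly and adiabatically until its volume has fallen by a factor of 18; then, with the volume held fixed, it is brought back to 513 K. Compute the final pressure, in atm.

Adiabatic step (PV^γ = const): P₂ = 1.11×18^(5/3) = 137.2 atm; T₂ = 513×18^(2/3) = 3523 K.
Isochoric: P₃ = P₂(T₃/T₂) = 137.2 × (513/3523) = 19.98 atm.

P₃ ≈ 20.0 atm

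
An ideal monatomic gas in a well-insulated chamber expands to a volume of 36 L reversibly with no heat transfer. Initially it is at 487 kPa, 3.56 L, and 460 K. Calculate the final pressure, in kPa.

P₂ ≈ 10.3 kPa

Since PV^γ is constant along a reversible adiabat, P₂ = P₁ (V₁/V₂)^γ.
γ = 5/3 for a monatomic ideal gas.
P₂ = 487 × (3.56/36)^(5/3) = 10.3 kPa.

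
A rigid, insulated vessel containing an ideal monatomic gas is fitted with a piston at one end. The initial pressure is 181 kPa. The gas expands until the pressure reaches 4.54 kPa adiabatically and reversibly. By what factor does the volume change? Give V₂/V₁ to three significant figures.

V₂/V₁ ≈ 9.13

From PV^γ = const, V₂/V₁ = (P₁/P₂)^(1/γ).
For a monatomic ideal gas γ = 5/3.
V₂/V₁ = (181/4.54)^(3/5) = 9.128.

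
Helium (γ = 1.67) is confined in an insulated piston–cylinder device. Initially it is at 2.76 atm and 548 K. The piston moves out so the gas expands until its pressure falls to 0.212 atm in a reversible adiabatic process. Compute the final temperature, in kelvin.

T₂ ≈ 196 K

Adiabatic: T₂/T₁ = (P₂/P₁)^((γ−1)/γ).
T₂ = 548 × (0.212/2.76)^(0.401) = 195.7 K.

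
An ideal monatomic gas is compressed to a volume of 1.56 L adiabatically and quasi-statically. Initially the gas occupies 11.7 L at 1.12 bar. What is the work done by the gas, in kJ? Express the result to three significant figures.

W ≈ -5.57 kJ

γ = 5/3 for a monatomic ideal gas.
P₂ = P₁(V₁/V₂)^γ = 1.12×(11.7/1.56)^(5/3) = 32.18 bar.
For a reversible adiabat, W_by_gas = (P₁V₁ − P₂V₂)/(γ−1).
W_by = (112000×0.0117 − 3.218×10^6×0.00156) / (2/3) = -5566 J.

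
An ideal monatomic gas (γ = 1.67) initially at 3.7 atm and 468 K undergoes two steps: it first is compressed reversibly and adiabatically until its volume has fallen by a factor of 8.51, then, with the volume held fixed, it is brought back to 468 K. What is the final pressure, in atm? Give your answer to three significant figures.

Adiabatic step (PV^γ = const): P₂ = 3.7×8.51^(1.67) = 132.2 atm; T₂ = 468×8.51^(0.67) = 1965 K.
Isochoric: P₃ = P₂(T₃/T₂) = 132.2 × (468/1965) = 31.49 atm.

P₃ ≈ 31.5 atm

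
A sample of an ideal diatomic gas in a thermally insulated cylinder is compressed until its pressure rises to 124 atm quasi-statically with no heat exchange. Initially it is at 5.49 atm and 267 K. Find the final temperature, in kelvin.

T₂ ≈ 651 K

Adiabatic: T₂/T₁ = (P₂/P₁)^((γ−1)/γ).
For a diatomic ideal gas γ = 7/5, so (γ−1)/γ = 2/7.
T₂ = 267 × (124/5.49)^(2/7) = 650.6 K.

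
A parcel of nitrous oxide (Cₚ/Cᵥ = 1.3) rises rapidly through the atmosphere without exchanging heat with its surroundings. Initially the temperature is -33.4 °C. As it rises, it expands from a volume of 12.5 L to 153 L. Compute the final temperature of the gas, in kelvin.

T₂ ≈ 113 K

For a reversible adiabat TV^(γ−1) is constant, so T₂ = T₁ (V₁/V₂)^(γ−1).
T₁ = -33.4 °C = 239.7 K.
T₂ = 239.7 × (12.5/153)^(0.3) = 113.1 K.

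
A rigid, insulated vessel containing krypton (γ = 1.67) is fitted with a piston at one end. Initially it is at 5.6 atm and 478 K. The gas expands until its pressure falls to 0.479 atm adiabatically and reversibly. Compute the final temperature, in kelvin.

T₂ ≈ 178 K

Adiabatic: T₂/T₁ = (P₂/P₁)^((γ−1)/γ).
T₂ = 478 × (0.479/5.6)^(0.401) = 178.2 K.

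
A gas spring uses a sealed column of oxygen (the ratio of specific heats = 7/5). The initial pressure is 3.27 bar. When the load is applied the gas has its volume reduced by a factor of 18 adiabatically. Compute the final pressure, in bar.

P₂ ≈ 187 bar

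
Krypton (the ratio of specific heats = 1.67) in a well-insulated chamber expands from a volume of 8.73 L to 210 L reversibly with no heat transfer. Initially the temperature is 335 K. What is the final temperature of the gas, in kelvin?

T₂ ≈ 39.8 K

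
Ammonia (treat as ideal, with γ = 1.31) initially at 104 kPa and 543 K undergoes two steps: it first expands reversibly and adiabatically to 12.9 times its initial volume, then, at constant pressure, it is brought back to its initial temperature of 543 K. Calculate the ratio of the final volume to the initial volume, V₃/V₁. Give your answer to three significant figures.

V₃/V₁ ≈ 28.5

Adiabatic step: V₂/V₁ = 12.9; T₂ = T₁·(1/12.9)^(0.31) = 245.8 K.
Isobaric step: V₃/V₂ = T₃/T₂ = 543/245.8.
V₃/V₁ = (V₂/V₁)(V₃/V₂) = 12.9 × (543/245.8) = 28.5.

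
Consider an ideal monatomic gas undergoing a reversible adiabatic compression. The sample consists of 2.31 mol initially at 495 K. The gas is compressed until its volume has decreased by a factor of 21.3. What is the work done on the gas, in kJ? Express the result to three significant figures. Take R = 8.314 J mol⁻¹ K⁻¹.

W ≈ 95.3 kJ

For a reversible adiabat TV^(γ−1) is constant, so T₂ = T₁ (V₁/V₂)^(γ−1).
γ = 5/3 for a monatomic ideal gas, so γ−1 = 2/3.
T₂ = 495 × 21.3^(2/3) = 3804 K.
Q = 0, so ΔU = W_on_gas = nCᵥΔT with Cᵥ = R/(γ−1) = 12.47 J/(mol·K).
ΔU = 2.31 × 12.47 × (3804 − 495) = 95310 J.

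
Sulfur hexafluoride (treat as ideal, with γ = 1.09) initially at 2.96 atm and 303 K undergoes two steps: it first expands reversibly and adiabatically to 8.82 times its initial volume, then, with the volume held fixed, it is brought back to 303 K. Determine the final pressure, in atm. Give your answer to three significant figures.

P₃ ≈ 0.336 atm

Adiabatic step (PV^γ = const): P₂ = 2.96×(1/8.82)^(1.09) = 0.2759 atm; T₂ = 303×(1/8.82)^(0.09) = 249.1 K.
Isochoric: P₃ = P₂(T₃/T₂) = 0.2759 × (303/249.1) = 0.3356 atm.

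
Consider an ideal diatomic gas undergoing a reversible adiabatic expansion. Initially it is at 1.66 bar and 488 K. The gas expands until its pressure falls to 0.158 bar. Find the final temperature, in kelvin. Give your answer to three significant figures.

T₂ ≈ 249 K

Adiabatic: T₂/T₁ = (P₂/P₁)^((γ−1)/γ).
For a diatomic ideal gas γ = 7/5, so (γ−1)/γ = 2/7.
T₂ = 488 × (0.158/1.66)^(2/7) = 249.2 K.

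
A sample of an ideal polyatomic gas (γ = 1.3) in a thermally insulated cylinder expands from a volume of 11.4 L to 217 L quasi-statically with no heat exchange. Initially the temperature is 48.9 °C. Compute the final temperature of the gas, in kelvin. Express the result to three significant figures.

Adiabatic: T₁V₁^(γ−1) = T₂V₂^(γ−1) ⇒ T₂ = T₁ (V₁/V₂)^(γ−1).
T₁ = 48.9 °C = 322 K.
T₂ = 322 × (11.4/217)^(0.3) = 133.1 K.

T₂ ≈ 133 K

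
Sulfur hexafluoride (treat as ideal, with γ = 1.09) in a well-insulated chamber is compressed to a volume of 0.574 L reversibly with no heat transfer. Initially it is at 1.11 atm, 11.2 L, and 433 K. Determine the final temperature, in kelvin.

For a reversible adiabat TV^(γ−1) is constant, so T₂ = T₁ (V₁/V₂)^(γ−1).
T₂ = 433 × (11.2/0.574)^(0.09) = 565.7 K.

T₂ ≈ 566 K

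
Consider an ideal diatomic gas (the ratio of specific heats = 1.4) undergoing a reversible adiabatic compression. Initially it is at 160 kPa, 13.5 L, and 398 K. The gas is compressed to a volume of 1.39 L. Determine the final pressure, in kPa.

Adiabatic: P₁V₁^γ = P₂V₂^γ ⇒ P₂ = P₁ (V₁/V₂)^γ.
P₂ = 160 × (13.5/1.39)^(1.4) = 3858 kPa.

P₂ ≈ 3860 kPa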